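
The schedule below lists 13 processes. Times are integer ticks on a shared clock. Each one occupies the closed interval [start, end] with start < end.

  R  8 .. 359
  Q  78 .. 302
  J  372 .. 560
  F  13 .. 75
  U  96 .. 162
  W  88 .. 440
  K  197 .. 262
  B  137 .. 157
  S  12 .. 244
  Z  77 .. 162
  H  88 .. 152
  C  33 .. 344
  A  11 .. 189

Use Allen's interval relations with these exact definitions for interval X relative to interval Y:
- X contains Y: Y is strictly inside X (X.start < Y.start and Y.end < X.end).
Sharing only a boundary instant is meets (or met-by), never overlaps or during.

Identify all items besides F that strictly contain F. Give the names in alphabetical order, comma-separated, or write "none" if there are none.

A, R, S

Target F = [13, 75].
A [11, 189] → contains → yes.
B [137, 157] → after → no.
C [33, 344] → overlapped-by → no.
H [88, 152] → after → no.
J [372, 560] → after → no.
K [197, 262] → after → no.
Q [78, 302] → after → no.
R [8, 359] → contains → yes.
S [12, 244] → contains → yes.
U [96, 162] → after → no.
W [88, 440] → after → no.
Z [77, 162] → after → no.
Result: A, R, S.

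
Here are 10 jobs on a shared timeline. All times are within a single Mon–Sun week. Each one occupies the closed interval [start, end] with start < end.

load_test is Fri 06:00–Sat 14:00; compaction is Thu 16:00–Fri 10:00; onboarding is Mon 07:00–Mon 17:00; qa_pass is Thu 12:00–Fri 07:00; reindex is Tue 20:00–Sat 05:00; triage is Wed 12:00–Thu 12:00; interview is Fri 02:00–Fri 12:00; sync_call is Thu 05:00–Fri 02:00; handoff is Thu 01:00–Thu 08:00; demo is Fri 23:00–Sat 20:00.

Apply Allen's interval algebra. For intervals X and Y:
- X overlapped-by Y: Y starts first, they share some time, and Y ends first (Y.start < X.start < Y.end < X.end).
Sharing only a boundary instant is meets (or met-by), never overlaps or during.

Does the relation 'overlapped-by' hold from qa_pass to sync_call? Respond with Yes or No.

Yes

qa_pass = [Thu 12:00, Fri 07:00], sync_call = [Thu 05:00, Fri 02:00].
Actual relation of qa_pass to sync_call: overlapped-by.
Asked whether 'overlapped-by' holds → Yes.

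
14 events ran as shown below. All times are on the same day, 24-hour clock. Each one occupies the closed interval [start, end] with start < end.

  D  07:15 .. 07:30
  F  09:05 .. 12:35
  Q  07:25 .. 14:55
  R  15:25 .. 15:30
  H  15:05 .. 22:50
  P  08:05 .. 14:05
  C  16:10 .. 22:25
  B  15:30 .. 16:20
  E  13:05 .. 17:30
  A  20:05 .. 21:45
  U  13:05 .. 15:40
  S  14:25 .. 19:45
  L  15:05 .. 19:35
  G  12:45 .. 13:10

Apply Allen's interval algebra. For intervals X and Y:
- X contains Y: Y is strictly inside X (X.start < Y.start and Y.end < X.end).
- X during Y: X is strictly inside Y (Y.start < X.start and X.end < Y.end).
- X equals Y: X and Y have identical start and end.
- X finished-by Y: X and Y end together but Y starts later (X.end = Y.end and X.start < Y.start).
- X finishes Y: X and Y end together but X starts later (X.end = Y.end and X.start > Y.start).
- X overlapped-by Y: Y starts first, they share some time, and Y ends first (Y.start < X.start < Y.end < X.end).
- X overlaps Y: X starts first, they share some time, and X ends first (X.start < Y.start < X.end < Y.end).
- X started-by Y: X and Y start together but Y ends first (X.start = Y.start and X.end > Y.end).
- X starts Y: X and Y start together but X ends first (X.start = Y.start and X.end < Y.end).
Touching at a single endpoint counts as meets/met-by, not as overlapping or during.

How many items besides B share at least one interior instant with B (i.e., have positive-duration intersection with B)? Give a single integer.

6

Target B = [15:30, 16:20].
A [20:05, 21:45] → after → no.
C [16:10, 22:25] → overlapped-by → counts.
D [07:15, 07:30] → before → no.
E [13:05, 17:30] → contains → counts.
F [09:05, 12:35] → before → no.
G [12:45, 13:10] → before → no.
H [15:05, 22:50] → contains → counts.
L [15:05, 19:35] → contains → counts.
P [08:05, 14:05] → before → no.
Q [07:25, 14:55] → before → no.
R [15:25, 15:30] → meets → no.
S [14:25, 19:45] → contains → counts.
U [13:05, 15:40] → overlaps → counts.
Total: 6.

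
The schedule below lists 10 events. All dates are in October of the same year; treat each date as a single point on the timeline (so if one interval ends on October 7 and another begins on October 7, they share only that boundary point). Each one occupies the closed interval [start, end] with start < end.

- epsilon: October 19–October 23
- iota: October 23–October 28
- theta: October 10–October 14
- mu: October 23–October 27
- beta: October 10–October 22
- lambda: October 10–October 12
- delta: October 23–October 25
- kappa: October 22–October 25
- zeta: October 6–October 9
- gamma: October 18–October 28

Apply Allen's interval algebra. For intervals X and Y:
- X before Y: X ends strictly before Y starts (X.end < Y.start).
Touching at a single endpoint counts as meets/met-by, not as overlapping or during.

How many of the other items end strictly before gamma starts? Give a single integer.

3

Target gamma = [October 18, October 28].
beta [October 10, October 22] → overlaps → no.
delta [October 23, October 25] → during → no.
epsilon [October 19, October 23] → during → no.
iota [October 23, October 28] → finishes → no.
kappa [October 22, October 25] → during → no.
lambda [October 10, October 12] → before → counts.
mu [October 23, October 27] → during → no.
theta [October 10, October 14] → before → counts.
zeta [October 6, October 9] → before → counts.
Total: 3.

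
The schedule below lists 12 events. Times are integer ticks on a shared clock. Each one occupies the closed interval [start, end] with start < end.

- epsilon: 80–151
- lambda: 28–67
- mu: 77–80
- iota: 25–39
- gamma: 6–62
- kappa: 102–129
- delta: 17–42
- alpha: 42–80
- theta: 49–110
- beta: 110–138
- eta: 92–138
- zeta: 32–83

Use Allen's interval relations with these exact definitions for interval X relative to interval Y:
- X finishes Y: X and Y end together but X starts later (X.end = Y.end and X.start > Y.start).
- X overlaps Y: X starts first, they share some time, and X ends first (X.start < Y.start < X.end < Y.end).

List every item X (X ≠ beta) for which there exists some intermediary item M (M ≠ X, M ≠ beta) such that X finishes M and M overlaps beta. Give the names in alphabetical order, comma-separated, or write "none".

none

Target beta = [110, 138].
Intermediaries M with M overlaps beta: kappa.
Via kappa — items with X finishes kappa: none.
Union: none.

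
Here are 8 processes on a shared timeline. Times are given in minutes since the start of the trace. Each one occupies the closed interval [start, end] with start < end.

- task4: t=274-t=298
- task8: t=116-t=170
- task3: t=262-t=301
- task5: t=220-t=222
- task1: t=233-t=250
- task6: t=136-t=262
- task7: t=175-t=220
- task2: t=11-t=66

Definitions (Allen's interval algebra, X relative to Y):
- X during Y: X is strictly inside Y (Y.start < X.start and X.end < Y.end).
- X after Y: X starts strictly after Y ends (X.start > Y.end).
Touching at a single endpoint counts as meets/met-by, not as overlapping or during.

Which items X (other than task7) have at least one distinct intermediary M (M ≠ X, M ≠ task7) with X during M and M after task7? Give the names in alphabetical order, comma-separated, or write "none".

task4

Target task7 = [t=175, t=220].
Intermediaries M with M after task7: task1, task3, task4.
Via task1 — items with X during task1: none.
Via task3 — items with X during task3: task4.
Via task4 — items with X during task4: none.
Union: task4.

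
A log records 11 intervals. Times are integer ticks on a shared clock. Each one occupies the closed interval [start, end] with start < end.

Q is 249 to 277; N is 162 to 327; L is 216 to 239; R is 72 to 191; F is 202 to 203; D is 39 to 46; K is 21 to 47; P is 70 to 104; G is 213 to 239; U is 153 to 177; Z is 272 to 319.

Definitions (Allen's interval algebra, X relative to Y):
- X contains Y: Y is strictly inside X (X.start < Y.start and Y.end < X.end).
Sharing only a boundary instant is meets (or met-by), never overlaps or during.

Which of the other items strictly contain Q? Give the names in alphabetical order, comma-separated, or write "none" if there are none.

N

Target Q = [249, 277].
D [39, 46] → before → no.
F [202, 203] → before → no.
G [213, 239] → before → no.
K [21, 47] → before → no.
L [216, 239] → before → no.
N [162, 327] → contains → yes.
P [70, 104] → before → no.
R [72, 191] → before → no.
U [153, 177] → before → no.
Z [272, 319] → overlapped-by → no.
Result: N.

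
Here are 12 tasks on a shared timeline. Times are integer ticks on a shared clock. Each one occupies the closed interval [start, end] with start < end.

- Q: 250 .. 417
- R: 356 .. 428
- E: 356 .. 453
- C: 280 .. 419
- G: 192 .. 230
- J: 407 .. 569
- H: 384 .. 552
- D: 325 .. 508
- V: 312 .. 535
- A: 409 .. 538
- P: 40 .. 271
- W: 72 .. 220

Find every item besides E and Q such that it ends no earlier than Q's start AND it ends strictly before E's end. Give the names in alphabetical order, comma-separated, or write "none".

C, P, R

Conditions: its end is no earlier than Q's start (X.end >= 250) AND its end is strictly before E's end (X.end < 453).
A: end 538 >= 250? ✓; end 538 < 453? ✗ → no.
C: end 419 >= 250? ✓; end 419 < 453? ✓ → yes.
D: end 508 >= 250? ✓; end 508 < 453? ✗ → no.
G: end 230 >= 250? ✗; end 230 < 453? ✓ → no.
H: end 552 >= 250? ✓; end 552 < 453? ✗ → no.
J: end 569 >= 250? ✓; end 569 < 453? ✗ → no.
P: end 271 >= 250? ✓; end 271 < 453? ✓ → yes.
R: end 428 >= 250? ✓; end 428 < 453? ✓ → yes.
V: end 535 >= 250? ✓; end 535 < 453? ✗ → no.
W: end 220 >= 250? ✗; end 220 < 453? ✓ → no.
Result: C, P, R.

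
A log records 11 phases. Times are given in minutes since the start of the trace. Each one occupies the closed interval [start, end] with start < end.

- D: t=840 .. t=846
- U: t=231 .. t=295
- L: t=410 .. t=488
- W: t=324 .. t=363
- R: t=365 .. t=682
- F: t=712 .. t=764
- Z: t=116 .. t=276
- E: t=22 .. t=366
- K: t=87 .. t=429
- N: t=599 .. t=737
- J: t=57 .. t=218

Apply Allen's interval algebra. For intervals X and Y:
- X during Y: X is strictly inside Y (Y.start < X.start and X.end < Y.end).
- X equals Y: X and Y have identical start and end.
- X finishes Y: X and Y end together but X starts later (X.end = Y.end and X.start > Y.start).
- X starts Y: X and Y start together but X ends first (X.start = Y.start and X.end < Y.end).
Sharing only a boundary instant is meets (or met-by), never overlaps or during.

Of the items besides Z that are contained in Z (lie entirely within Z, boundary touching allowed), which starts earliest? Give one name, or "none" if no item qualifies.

none

Target Z = [t=116, t=276].
D [t=840, t=846] → after → excluded.
E [t=22, t=366] → contains → excluded.
F [t=712, t=764] → after → excluded.
J [t=57, t=218] → overlaps → excluded.
K [t=87, t=429] → contains → excluded.
L [t=410, t=488] → after → excluded.
N [t=599, t=737] → after → excluded.
R [t=365, t=682] → after → excluded.
U [t=231, t=295] → overlapped-by → excluded.
W [t=324, t=363] → after → excluded.
No candidates → none.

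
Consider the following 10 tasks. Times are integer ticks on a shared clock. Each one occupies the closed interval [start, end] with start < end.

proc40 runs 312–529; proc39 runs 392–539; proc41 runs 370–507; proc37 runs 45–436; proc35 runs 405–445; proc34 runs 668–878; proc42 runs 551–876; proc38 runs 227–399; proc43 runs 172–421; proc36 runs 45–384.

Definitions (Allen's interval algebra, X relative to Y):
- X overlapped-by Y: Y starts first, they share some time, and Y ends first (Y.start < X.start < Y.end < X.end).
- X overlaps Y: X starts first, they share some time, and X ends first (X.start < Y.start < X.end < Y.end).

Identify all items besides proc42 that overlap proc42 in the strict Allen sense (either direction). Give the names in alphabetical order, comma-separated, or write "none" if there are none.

proc34

Target proc42 = [551, 876].
proc34 [668, 878] → overlapped-by → yes.
proc35 [405, 445] → before → no.
proc36 [45, 384] → before → no.
proc37 [45, 436] → before → no.
proc38 [227, 399] → before → no.
proc39 [392, 539] → before → no.
proc40 [312, 529] → before → no.
proc41 [370, 507] → before → no.
proc43 [172, 421] → before → no.
Result: proc34.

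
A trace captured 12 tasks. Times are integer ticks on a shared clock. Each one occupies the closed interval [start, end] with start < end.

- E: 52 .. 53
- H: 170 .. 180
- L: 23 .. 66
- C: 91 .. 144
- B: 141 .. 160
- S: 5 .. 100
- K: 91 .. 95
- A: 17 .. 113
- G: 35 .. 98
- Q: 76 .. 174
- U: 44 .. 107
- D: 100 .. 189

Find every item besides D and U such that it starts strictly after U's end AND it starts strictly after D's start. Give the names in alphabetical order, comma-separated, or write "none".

Conditions: its start is strictly after U's end (X.start > 107) AND its start is strictly after D's start (X.start > 100).
A: start 17 > 107? ✗; start 17 > 100? ✗ → no.
B: start 141 > 107? ✓; start 141 > 100? ✓ → yes.
C: start 91 > 107? ✗; start 91 > 100? ✗ → no.
E: start 52 > 107? ✗; start 52 > 100? ✗ → no.
G: start 35 > 107? ✗; start 35 > 100? ✗ → no.
H: start 170 > 107? ✓; start 170 > 100? ✓ → yes.
K: start 91 > 107? ✗; start 91 > 100? ✗ → no.
L: start 23 > 107? ✗; start 23 > 100? ✗ → no.
Q: start 76 > 107? ✗; start 76 > 100? ✗ → no.
S: start 5 > 107? ✗; start 5 > 100? ✗ → no.
Result: B, H.

B, H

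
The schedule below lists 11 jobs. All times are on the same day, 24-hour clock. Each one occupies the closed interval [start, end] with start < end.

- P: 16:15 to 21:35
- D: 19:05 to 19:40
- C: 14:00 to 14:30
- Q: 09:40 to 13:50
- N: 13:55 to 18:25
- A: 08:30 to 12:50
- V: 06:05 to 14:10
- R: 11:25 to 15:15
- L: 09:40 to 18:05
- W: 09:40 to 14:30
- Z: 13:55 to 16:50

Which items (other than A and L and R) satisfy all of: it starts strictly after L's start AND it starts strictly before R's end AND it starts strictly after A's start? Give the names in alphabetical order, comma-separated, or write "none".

C, N, Z

Conditions: its start is strictly after L's start (X.start > 09:40) AND its start is strictly before R's end (X.start < 15:15) AND its start is strictly after A's start (X.start > 08:30).
C: start 14:00 > 09:40? ✓; start 14:00 < 15:15? ✓; start 14:00 > 08:30? ✓ → yes.
D: start 19:05 > 09:40? ✓; start 19:05 < 15:15? ✗; start 19:05 > 08:30? ✓ → no.
N: start 13:55 > 09:40? ✓; start 13:55 < 15:15? ✓; start 13:55 > 08:30? ✓ → yes.
P: start 16:15 > 09:40? ✓; start 16:15 < 15:15? ✗; start 16:15 > 08:30? ✓ → no.
Q: start 09:40 > 09:40? ✗; start 09:40 < 15:15? ✓; start 09:40 > 08:30? ✓ → no.
V: start 06:05 > 09:40? ✗; start 06:05 < 15:15? ✓; start 06:05 > 08:30? ✗ → no.
W: start 09:40 > 09:40? ✗; start 09:40 < 15:15? ✓; start 09:40 > 08:30? ✓ → no.
Z: start 13:55 > 09:40? ✓; start 13:55 < 15:15? ✓; start 13:55 > 08:30? ✓ → yes.
Result: C, N, Z.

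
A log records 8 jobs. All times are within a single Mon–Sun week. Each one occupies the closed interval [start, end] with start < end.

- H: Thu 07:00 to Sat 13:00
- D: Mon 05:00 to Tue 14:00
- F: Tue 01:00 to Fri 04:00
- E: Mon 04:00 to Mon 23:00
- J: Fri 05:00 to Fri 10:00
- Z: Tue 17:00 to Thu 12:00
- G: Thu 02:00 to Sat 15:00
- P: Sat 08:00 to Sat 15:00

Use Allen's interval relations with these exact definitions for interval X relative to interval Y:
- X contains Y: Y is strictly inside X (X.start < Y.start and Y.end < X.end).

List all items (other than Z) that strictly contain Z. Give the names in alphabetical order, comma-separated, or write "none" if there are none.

F

Target Z = [Tue 17:00, Thu 12:00].
D [Mon 05:00, Tue 14:00] → before → no.
E [Mon 04:00, Mon 23:00] → before → no.
F [Tue 01:00, Fri 04:00] → contains → yes.
G [Thu 02:00, Sat 15:00] → overlapped-by → no.
H [Thu 07:00, Sat 13:00] → overlapped-by → no.
J [Fri 05:00, Fri 10:00] → after → no.
P [Sat 08:00, Sat 15:00] → after → no.
Result: F.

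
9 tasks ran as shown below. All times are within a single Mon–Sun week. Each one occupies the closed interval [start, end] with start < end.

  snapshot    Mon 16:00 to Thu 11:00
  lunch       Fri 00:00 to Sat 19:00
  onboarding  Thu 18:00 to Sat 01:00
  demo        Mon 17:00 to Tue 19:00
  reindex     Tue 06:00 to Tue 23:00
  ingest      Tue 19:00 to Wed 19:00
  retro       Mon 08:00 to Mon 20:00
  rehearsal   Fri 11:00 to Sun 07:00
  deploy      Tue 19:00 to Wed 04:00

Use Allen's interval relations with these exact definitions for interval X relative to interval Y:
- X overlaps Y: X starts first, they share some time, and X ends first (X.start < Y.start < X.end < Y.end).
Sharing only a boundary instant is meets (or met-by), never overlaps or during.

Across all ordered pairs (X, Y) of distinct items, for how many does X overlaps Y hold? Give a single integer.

Checking all 72 ordered pairs for relation 'overlaps'; matching pairs in alphabetical order:
(demo, reindex): demo overlaps reindex ✓
(lunch, rehearsal): lunch overlaps rehearsal ✓
(onboarding, lunch): onboarding overlaps lunch ✓
(onboarding, rehearsal): onboarding overlaps rehearsal ✓
(reindex, deploy): reindex overlaps deploy ✓
(reindex, ingest): reindex overlaps ingest ✓
(retro, demo): retro overlaps demo ✓
(retro, snapshot): retro overlaps snapshot ✓
Count: 8.

8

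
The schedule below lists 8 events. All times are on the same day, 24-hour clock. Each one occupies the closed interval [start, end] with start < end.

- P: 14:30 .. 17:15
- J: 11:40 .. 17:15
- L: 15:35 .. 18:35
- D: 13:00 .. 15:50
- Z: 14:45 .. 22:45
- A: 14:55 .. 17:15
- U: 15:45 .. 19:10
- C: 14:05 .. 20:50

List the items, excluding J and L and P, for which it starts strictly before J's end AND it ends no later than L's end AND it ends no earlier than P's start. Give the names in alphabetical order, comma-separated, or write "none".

Conditions: its start is strictly before J's end (X.start < 17:15) AND its end is no later than L's end (X.end <= 18:35) AND its end is no earlier than P's start (X.end >= 14:30).
A: start 14:55 < 17:15? ✓; end 17:15 <= 18:35? ✓; end 17:15 >= 14:30? ✓ → yes.
C: start 14:05 < 17:15? ✓; end 20:50 <= 18:35? ✗; end 20:50 >= 14:30? ✓ → no.
D: start 13:00 < 17:15? ✓; end 15:50 <= 18:35? ✓; end 15:50 >= 14:30? ✓ → yes.
U: start 15:45 < 17:15? ✓; end 19:10 <= 18:35? ✗; end 19:10 >= 14:30? ✓ → no.
Z: start 14:45 < 17:15? ✓; end 22:45 <= 18:35? ✗; end 22:45 >= 14:30? ✓ → no.
Result: A, D.

A, D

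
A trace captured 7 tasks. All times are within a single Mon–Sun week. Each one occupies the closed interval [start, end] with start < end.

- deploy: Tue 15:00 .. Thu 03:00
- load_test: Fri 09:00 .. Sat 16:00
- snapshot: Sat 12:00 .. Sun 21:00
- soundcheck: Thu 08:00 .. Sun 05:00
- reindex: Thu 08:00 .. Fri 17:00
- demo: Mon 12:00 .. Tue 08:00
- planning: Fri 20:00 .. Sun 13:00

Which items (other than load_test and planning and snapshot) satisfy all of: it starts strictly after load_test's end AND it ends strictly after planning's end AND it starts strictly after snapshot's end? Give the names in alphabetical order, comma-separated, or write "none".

Conditions: its start is strictly after load_test's end (X.start > Sat 16:00) AND its end is strictly after planning's end (X.end > Sun 13:00) AND its start is strictly after snapshot's end (X.start > Sun 21:00).
demo: start Mon 12:00 > Sat 16:00? ✗; end Tue 08:00 > Sun 13:00? ✗; start Mon 12:00 > Sun 21:00? ✗ → no.
deploy: start Tue 15:00 > Sat 16:00? ✗; end Thu 03:00 > Sun 13:00? ✗; start Tue 15:00 > Sun 21:00? ✗ → no.
reindex: start Thu 08:00 > Sat 16:00? ✗; end Fri 17:00 > Sun 13:00? ✗; start Thu 08:00 > Sun 21:00? ✗ → no.
soundcheck: start Thu 08:00 > Sat 16:00? ✗; end Sun 05:00 > Sun 13:00? ✗; start Thu 08:00 > Sun 21:00? ✗ → no.
Result: none.

none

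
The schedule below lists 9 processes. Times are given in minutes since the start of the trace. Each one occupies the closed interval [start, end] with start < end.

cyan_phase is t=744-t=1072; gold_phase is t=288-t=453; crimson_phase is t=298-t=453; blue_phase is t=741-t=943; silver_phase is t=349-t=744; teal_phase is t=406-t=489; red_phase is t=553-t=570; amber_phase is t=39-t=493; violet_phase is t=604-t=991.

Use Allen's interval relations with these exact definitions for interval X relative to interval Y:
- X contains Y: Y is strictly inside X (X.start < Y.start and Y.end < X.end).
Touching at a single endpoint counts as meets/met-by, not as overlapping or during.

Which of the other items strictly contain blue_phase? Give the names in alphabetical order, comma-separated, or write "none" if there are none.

violet_phase

Target blue_phase = [t=741, t=943].
amber_phase [t=39, t=493] → before → no.
crimson_phase [t=298, t=453] → before → no.
cyan_phase [t=744, t=1072] → overlapped-by → no.
gold_phase [t=288, t=453] → before → no.
red_phase [t=553, t=570] → before → no.
silver_phase [t=349, t=744] → overlaps → no.
teal_phase [t=406, t=489] → before → no.
violet_phase [t=604, t=991] → contains → yes.
Result: violet_phase.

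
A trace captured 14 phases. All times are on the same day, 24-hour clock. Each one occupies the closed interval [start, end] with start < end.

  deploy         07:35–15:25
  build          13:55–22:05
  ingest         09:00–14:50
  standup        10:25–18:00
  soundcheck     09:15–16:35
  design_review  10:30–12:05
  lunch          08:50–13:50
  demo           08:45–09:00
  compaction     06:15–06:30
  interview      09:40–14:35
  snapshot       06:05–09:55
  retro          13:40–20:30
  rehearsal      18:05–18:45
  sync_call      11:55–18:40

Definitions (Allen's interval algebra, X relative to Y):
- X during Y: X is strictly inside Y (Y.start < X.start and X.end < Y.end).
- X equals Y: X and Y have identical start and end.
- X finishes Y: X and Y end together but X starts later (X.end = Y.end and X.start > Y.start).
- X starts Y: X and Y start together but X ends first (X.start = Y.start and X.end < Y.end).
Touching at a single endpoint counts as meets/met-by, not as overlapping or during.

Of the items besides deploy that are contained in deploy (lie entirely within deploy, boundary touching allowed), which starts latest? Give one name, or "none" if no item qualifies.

design_review

Target deploy = [07:35, 15:25].
build [13:55, 22:05] → overlapped-by → excluded.
compaction [06:15, 06:30] → before → excluded.
demo [08:45, 09:00] → during → candidate.
design_review [10:30, 12:05] → during → candidate.
ingest [09:00, 14:50] → during → candidate.
interview [09:40, 14:35] → during → candidate.
lunch [08:50, 13:50] → during → candidate.
rehearsal [18:05, 18:45] → after → excluded.
retro [13:40, 20:30] → overlapped-by → excluded.
snapshot [06:05, 09:55] → overlaps → excluded.
soundcheck [09:15, 16:35] → overlapped-by → excluded.
standup [10:25, 18:00] → overlapped-by → excluded.
sync_call [11:55, 18:40] → overlapped-by → excluded.
Among candidates, latest start is 10:30 → design_review.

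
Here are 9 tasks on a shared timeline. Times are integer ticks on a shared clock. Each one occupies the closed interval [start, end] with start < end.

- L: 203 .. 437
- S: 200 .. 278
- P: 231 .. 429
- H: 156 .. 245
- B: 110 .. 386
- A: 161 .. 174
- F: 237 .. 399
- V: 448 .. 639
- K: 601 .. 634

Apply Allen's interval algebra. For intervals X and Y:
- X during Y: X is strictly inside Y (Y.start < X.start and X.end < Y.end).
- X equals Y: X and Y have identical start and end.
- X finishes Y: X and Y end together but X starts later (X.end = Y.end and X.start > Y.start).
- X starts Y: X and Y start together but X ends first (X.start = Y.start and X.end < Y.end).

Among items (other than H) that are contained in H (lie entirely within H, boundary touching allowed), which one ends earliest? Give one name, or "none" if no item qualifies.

Target H = [156, 245].
A [161, 174] → during → candidate.
B [110, 386] → contains → excluded.
F [237, 399] → overlapped-by → excluded.
K [601, 634] → after → excluded.
L [203, 437] → overlapped-by → excluded.
P [231, 429] → overlapped-by → excluded.
S [200, 278] → overlapped-by → excluded.
V [448, 639] → after → excluded.
Among candidates, earliest end is 174 → A.

A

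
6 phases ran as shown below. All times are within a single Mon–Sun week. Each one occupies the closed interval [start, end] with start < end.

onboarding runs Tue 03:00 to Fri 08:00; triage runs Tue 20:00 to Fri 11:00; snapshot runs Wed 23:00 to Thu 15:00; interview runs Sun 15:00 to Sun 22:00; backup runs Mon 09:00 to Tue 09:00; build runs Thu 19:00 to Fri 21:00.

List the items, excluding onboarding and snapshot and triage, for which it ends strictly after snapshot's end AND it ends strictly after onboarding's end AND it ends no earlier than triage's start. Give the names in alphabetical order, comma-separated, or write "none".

Conditions: its end is strictly after snapshot's end (X.end > Thu 15:00) AND its end is strictly after onboarding's end (X.end > Fri 08:00) AND its end is no earlier than triage's start (X.end >= Tue 20:00).
backup: end Tue 09:00 > Thu 15:00? ✗; end Tue 09:00 > Fri 08:00? ✗; end Tue 09:00 >= Tue 20:00? ✗ → no.
build: end Fri 21:00 > Thu 15:00? ✓; end Fri 21:00 > Fri 08:00? ✓; end Fri 21:00 >= Tue 20:00? ✓ → yes.
interview: end Sun 22:00 > Thu 15:00? ✓; end Sun 22:00 > Fri 08:00? ✓; end Sun 22:00 >= Tue 20:00? ✓ → yes.
Result: build, interview.

build, interview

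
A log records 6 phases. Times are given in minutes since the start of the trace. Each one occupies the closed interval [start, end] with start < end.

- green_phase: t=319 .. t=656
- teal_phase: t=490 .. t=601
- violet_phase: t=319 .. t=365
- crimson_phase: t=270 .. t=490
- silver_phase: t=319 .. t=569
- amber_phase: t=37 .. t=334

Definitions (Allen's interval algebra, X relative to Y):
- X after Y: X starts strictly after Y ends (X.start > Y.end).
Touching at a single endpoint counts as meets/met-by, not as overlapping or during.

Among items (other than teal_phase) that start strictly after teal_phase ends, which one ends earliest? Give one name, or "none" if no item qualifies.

Target teal_phase = [t=490, t=601].
amber_phase [t=37, t=334] → before → excluded.
crimson_phase [t=270, t=490] → meets → excluded.
green_phase [t=319, t=656] → contains → excluded.
silver_phase [t=319, t=569] → overlaps → excluded.
violet_phase [t=319, t=365] → before → excluded.
No candidates → none.

none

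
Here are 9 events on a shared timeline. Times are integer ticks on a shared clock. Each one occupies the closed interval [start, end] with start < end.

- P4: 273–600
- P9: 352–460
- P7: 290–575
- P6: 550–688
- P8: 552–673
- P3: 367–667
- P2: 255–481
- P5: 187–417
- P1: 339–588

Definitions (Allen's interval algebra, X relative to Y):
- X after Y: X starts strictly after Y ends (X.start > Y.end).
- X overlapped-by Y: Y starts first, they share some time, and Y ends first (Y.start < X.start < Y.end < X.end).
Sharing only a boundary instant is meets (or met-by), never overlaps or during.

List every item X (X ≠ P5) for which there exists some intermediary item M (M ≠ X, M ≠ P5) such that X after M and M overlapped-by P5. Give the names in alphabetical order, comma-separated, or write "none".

P6, P8

Target P5 = [187, 417].
Intermediaries M with M overlapped-by P5: P1, P2, P3, P4, P7, P9.
Via P1 — items with X after P1: none.
Via P2 — items with X after P2: P6, P8.
Via P3 — items with X after P3: none.
Via P4 — items with X after P4: none.
Via P7 — items with X after P7: none.
Via P9 — items with X after P9: P6, P8.
Union: P6, P8.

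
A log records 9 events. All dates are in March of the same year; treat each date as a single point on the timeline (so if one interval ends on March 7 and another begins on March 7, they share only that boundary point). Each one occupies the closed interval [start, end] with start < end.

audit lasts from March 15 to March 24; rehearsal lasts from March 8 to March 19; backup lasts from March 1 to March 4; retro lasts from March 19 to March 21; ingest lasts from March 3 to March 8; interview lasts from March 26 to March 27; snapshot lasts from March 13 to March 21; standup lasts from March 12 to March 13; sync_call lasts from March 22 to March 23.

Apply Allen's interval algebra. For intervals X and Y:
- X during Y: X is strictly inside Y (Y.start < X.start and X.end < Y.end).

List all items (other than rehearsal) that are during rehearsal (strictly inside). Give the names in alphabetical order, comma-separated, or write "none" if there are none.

Target rehearsal = [March 8, March 19].
audit [March 15, March 24] → overlapped-by → no.
backup [March 1, March 4] → before → no.
ingest [March 3, March 8] → meets → no.
interview [March 26, March 27] → after → no.
retro [March 19, March 21] → met-by → no.
snapshot [March 13, March 21] → overlapped-by → no.
standup [March 12, March 13] → during → yes.
sync_call [March 22, March 23] → after → no.
Result: standup.

standup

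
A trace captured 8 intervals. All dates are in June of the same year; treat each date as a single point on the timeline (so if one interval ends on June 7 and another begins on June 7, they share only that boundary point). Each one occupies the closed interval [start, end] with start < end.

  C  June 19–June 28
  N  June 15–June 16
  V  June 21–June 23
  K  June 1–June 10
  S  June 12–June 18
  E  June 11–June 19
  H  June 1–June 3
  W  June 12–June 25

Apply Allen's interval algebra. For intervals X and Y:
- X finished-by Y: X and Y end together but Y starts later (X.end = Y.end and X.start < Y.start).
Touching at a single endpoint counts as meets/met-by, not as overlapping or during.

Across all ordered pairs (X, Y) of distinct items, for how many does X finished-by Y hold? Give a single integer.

0

Checking all 56 ordered pairs for relation 'finished-by'; matching pairs in alphabetical order:
No pair satisfies it.
Count: 0.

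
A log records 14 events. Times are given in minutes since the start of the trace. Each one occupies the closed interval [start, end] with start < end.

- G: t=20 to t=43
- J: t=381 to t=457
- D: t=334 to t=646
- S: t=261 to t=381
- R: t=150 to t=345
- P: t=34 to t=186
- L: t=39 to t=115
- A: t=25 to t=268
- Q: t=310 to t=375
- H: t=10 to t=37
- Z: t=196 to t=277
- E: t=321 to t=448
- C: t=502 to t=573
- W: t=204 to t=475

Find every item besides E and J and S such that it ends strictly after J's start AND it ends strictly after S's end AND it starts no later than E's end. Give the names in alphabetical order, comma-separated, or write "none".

D, W

Conditions: its end is strictly after J's start (X.end > t=381) AND its end is strictly after S's end (X.end > t=381) AND its start is no later than E's end (X.start <= t=448).
A: end t=268 > t=381? ✗; end t=268 > t=381? ✗; start t=25 <= t=448? ✓ → no.
C: end t=573 > t=381? ✓; end t=573 > t=381? ✓; start t=502 <= t=448? ✗ → no.
D: end t=646 > t=381? ✓; end t=646 > t=381? ✓; start t=334 <= t=448? ✓ → yes.
G: end t=43 > t=381? ✗; end t=43 > t=381? ✗; start t=20 <= t=448? ✓ → no.
H: end t=37 > t=381? ✗; end t=37 > t=381? ✗; start t=10 <= t=448? ✓ → no.
L: end t=115 > t=381? ✗; end t=115 > t=381? ✗; start t=39 <= t=448? ✓ → no.
P: end t=186 > t=381? ✗; end t=186 > t=381? ✗; start t=34 <= t=448? ✓ → no.
Q: end t=375 > t=381? ✗; end t=375 > t=381? ✗; start t=310 <= t=448? ✓ → no.
R: end t=345 > t=381? ✗; end t=345 > t=381? ✗; start t=150 <= t=448? ✓ → no.
W: end t=475 > t=381? ✓; end t=475 > t=381? ✓; start t=204 <= t=448? ✓ → yes.
Z: end t=277 > t=381? ✗; end t=277 > t=381? ✗; start t=196 <= t=448? ✓ → no.
Result: D, W.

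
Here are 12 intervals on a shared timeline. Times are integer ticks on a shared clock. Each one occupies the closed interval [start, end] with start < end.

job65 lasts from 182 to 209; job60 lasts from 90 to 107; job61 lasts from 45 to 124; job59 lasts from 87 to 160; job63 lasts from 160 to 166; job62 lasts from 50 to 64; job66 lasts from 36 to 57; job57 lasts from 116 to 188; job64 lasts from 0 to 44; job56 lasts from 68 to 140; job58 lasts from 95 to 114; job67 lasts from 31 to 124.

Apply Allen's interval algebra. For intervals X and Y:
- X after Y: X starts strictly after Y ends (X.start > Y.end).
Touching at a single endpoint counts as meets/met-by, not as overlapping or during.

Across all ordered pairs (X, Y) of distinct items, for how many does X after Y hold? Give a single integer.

Checking all 132 ordered pairs for relation 'after'; matching pairs in alphabetical order:
(job56, job62): job56 after job62 ✓
(job56, job64): job56 after job64 ✓
(job56, job66): job56 after job66 ✓
(job57, job58): job57 after job58 ✓
(job57, job60): job57 after job60 ✓
(job57, job62): job57 after job62 ✓
(job57, job64): job57 after job64 ✓
(job57, job66): job57 after job66 ✓
(job58, job62): job58 after job62 ✓
(job58, job64): job58 after job64 ✓
(job58, job66): job58 after job66 ✓
(job59, job62): job59 after job62 ✓
(job59, job64): job59 after job64 ✓
(job59, job66): job59 after job66 ✓
(job60, job62): job60 after job62 ✓
(job60, job64): job60 after job64 ✓
(job60, job66): job60 after job66 ✓
(job61, job64): job61 after job64 ✓
(job62, job64): job62 after job64 ✓
(job63, job56): job63 after job56 ✓
(job63, job58): job63 after job58 ✓
(job63, job60): job63 after job60 ✓
(job63, job61): job63 after job61 ✓
(job63, job62): job63 after job62 ✓
... plus 13 further pairs not listed.
Count: 37.

37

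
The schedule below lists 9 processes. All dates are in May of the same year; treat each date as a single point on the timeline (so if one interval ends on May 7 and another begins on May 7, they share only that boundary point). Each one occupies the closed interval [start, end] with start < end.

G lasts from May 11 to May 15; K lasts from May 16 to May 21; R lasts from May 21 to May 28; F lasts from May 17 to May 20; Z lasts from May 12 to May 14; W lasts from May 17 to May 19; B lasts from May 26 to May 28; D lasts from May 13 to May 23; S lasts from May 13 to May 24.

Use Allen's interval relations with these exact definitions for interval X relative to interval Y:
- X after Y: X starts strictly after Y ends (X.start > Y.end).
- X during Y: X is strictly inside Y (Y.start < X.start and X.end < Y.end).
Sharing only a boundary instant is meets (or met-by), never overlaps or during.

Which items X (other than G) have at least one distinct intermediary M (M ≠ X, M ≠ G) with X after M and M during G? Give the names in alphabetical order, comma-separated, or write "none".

Target G = [May 11, May 15].
Intermediaries M with M during G: Z.
Via Z — items with X after Z: B, F, K, R, W.
Union: B, F, K, R, W.

B, F, K, R, W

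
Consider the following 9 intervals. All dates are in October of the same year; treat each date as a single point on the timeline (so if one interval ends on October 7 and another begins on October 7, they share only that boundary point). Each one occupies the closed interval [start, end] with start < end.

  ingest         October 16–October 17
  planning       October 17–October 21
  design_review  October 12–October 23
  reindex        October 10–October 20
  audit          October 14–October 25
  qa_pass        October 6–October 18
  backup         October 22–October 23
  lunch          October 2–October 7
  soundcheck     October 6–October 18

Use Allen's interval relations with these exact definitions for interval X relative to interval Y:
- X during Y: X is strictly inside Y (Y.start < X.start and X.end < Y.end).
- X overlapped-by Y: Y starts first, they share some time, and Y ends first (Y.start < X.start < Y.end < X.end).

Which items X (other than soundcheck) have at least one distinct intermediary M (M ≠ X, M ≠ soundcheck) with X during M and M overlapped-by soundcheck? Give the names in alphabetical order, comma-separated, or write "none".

Target soundcheck = [October 6, October 18].
Intermediaries M with M overlapped-by soundcheck: audit, design_review, planning, reindex.
Via audit — items with X during audit: backup, ingest, planning.
Via design_review — items with X during design_review: ingest, planning.
Via planning — items with X during planning: none.
Via reindex — items with X during reindex: ingest.
Union: backup, ingest, planning.

backup, ingest, planning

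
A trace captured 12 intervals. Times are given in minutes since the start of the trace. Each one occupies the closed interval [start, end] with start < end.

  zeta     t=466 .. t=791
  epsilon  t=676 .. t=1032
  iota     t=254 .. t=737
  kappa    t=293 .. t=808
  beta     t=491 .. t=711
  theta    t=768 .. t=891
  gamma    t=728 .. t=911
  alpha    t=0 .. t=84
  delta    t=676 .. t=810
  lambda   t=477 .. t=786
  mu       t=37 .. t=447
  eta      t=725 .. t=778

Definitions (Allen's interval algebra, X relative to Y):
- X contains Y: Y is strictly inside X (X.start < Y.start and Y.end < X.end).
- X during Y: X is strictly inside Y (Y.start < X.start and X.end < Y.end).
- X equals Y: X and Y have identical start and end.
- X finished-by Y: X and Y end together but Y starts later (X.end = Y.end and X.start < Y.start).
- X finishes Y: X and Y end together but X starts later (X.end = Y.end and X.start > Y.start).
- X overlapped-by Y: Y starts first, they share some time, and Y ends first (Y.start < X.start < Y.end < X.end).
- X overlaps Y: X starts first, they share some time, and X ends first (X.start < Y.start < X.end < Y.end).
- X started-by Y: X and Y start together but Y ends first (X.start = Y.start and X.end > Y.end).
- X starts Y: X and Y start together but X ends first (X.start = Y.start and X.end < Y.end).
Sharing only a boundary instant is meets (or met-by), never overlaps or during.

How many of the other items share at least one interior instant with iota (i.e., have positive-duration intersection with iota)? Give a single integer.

9

Target iota = [t=254, t=737].
alpha [t=0, t=84] → before → no.
beta [t=491, t=711] → during → counts.
delta [t=676, t=810] → overlapped-by → counts.
epsilon [t=676, t=1032] → overlapped-by → counts.
eta [t=725, t=778] → overlapped-by → counts.
gamma [t=728, t=911] → overlapped-by → counts.
kappa [t=293, t=808] → overlapped-by → counts.
lambda [t=477, t=786] → overlapped-by → counts.
mu [t=37, t=447] → overlaps → counts.
theta [t=768, t=891] → after → no.
zeta [t=466, t=791] → overlapped-by → counts.
Total: 9.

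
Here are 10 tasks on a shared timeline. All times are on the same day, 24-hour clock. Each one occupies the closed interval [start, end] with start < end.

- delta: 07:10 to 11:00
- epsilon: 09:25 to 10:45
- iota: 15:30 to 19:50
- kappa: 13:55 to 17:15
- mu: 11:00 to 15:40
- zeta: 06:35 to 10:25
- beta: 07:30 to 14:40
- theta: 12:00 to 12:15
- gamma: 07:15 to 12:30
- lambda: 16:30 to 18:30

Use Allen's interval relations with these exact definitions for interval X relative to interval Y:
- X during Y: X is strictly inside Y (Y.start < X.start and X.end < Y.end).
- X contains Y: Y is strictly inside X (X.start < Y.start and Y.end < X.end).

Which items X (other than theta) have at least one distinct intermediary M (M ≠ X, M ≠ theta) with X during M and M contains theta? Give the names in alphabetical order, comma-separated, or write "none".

Target theta = [12:00, 12:15].
Intermediaries M with M contains theta: beta, gamma, mu.
Via beta — items with X during beta: epsilon.
Via gamma — items with X during gamma: epsilon.
Via mu — items with X during mu: none.
Union: epsilon.

epsilon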